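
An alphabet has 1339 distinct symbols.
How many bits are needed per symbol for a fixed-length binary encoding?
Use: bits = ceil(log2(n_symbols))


log2(1339) = 10.3869
Bracket: 2^10 = 1024 < 1339 <= 2^11 = 2048
So ceil(log2(1339)) = 11

bits = ceil(log2(1339)) = ceil(10.3869) = 11 bits


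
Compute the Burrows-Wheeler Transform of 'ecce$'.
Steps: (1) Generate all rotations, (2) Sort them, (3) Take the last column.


Rotations (sorted):
  0: $ecce -> last char: e
  1: cce$e -> last char: e
  2: ce$ec -> last char: c
  3: e$ecc -> last char: c
  4: ecce$ -> last char: $


BWT = eecc$


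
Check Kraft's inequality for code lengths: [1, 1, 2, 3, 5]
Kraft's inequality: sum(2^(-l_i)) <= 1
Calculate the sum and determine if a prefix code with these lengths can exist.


Sum = 2^(-1) + 2^(-1) + 2^(-2) + 2^(-3) + 2^(-5)
    = 0.5 + 0.5 + 0.25 + 0.125 + 0.03125
    = 45/32 = 1.40625
Since 1.40625 > 1, Kraft's inequality is NOT satisfied.
A prefix code with these lengths CANNOT exist.

Kraft sum = 1.40625. Not satisfied.


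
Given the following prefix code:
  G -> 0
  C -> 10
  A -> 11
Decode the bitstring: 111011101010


Decoding step by step:
Bits 11 -> A
Bits 10 -> C
Bits 11 -> A
Bits 10 -> C
Bits 10 -> C
Bits 10 -> C


Decoded message: ACACCC


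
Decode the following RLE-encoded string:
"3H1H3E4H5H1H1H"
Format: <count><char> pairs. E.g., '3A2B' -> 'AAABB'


Expanding each <count><char> pair:
  3H -> 'HHH'
  1H -> 'H'
  3E -> 'EEE'
  4H -> 'HHHH'
  5H -> 'HHHHH'
  1H -> 'H'
  1H -> 'H'

Decoded = HHHHEEEHHHHHHHHHHH


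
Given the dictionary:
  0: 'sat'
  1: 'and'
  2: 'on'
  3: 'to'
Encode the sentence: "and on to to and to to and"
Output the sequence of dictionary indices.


Look up each word in the dictionary:
  'and' -> 1
  'on' -> 2
  'to' -> 3
  'to' -> 3
  'and' -> 1
  'to' -> 3
  'to' -> 3
  'and' -> 1

Encoded: [1, 2, 3, 3, 1, 3, 3, 1]


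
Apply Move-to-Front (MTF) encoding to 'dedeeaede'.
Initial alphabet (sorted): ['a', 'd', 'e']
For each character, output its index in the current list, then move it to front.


MTF encoding:
'd': index 1 in ['a', 'd', 'e'] -> ['d', 'a', 'e']
'e': index 2 in ['d', 'a', 'e'] -> ['e', 'd', 'a']
'd': index 1 in ['e', 'd', 'a'] -> ['d', 'e', 'a']
'e': index 1 in ['d', 'e', 'a'] -> ['e', 'd', 'a']
'e': index 0 in ['e', 'd', 'a'] -> ['e', 'd', 'a']
'a': index 2 in ['e', 'd', 'a'] -> ['a', 'e', 'd']
'e': index 1 in ['a', 'e', 'd'] -> ['e', 'a', 'd']
'd': index 2 in ['e', 'a', 'd'] -> ['d', 'e', 'a']
'e': index 1 in ['d', 'e', 'a'] -> ['e', 'd', 'a']


Output: [1, 2, 1, 1, 0, 2, 1, 2, 1]


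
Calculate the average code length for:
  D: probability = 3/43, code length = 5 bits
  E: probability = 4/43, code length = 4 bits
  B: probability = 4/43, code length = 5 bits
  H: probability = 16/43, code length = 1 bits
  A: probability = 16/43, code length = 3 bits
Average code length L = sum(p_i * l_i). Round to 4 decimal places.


Weighted contributions p_i * l_i:
  D: (3/43) * 5 = 15/43
  E: (4/43) * 4 = 16/43
  B: (4/43) * 5 = 20/43
  H: (16/43) * 1 = 16/43
  A: (16/43) * 3 = 48/43
Sum = (15 + 16 + 20 + 16 + 48)/43 = 115/43

L = 115/43 = 2.6744 bits/symbol


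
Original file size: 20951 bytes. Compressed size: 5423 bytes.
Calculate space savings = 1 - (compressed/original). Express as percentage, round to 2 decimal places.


ratio = compressed/original = 5423/20951 = 0.258842
savings = 1 - ratio = 1 - 0.258842 = 0.741158
as a percentage: 0.741158 * 100 = 74.12%

Space savings = 1 - 5423/20951 = 74.12%


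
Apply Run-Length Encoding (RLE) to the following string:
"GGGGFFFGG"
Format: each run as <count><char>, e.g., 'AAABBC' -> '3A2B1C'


Scanning runs left to right:
  i=0: run of 'G' x 4 -> '4G'
  i=4: run of 'F' x 3 -> '3F'
  i=7: run of 'G' x 2 -> '2G'

RLE = 4G3F2G


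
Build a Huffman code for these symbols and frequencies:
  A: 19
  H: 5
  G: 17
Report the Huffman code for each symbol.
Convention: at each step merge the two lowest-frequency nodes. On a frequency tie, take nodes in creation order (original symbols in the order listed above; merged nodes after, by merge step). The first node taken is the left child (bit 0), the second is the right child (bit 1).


Huffman tree construction:
Step 1: Merge H(5) + G(17) = 22
Step 2: Merge A(19) + (H+G)(22) = 41
Read each symbol's code off the tree from the root (left child = 0, right child = 1).

Codes:
  A: 0 (length 1)
  H: 10 (length 2)
  G: 11 (length 2)
Average code length: 63/41 = 1.5366 bits/symbol


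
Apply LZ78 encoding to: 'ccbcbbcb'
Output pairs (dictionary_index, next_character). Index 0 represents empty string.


LZ78 encoding steps:
Dictionary: {0: ''}
Step 1: w='' (idx 0), next='c' -> output (0, 'c'), add 'c' as idx 1
Step 2: w='c' (idx 1), next='b' -> output (1, 'b'), add 'cb' as idx 2
Step 3: w='cb' (idx 2), next='b' -> output (2, 'b'), add 'cbb' as idx 3
Step 4: w='cb' (idx 2), end of input -> output (2, '')


Encoded: [(0, 'c'), (1, 'b'), (2, 'b'), (2, '')]


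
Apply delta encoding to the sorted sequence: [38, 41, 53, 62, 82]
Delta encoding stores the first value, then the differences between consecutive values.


First value: 38
Deltas:
  41 - 38 = 3
  53 - 41 = 12
  62 - 53 = 9
  82 - 62 = 20


Delta encoded: [38, 3, 12, 9, 20]


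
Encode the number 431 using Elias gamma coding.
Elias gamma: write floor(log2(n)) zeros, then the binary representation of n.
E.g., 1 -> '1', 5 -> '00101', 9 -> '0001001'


num_bits = floor(log2(431)) + 1 = 9
leading_zeros = num_bits - 1 = 8
binary(431) = 110101111

Elias gamma(431) = '00000000' + '110101111' = 00000000110101111 (17 bits)


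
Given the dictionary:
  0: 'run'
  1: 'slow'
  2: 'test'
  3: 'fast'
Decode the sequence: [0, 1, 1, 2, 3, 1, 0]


Look up each index in the dictionary:
  0 -> 'run'
  1 -> 'slow'
  1 -> 'slow'
  2 -> 'test'
  3 -> 'fast'
  1 -> 'slow'
  0 -> 'run'

Decoded: "run slow slow test fast slow run"


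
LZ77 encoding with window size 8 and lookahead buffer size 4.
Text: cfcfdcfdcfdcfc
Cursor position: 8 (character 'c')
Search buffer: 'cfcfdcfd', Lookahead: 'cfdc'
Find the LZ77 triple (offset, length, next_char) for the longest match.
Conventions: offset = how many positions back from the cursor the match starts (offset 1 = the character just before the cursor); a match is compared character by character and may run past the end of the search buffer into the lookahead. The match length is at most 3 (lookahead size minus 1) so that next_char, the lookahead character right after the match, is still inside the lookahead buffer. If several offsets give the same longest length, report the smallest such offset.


Try each offset into the search buffer:
  offset=1 (pos 7, char 'd'): match length 0
  offset=2 (pos 6, char 'f'): match length 0
  offset=3 (pos 5, char 'c'): match length 3
  offset=4 (pos 4, char 'd'): match length 0
  offset=5 (pos 3, char 'f'): match length 0
  offset=6 (pos 2, char 'c'): match length 3
  offset=7 (pos 1, char 'f'): match length 0
  offset=8 (pos 0, char 'c'): match length 2
Longest match has length 3, found at offsets 3, 6; take the smallest, offset 3.
next_char = character at position 8 + 3 = 11 -> 'c'

Best match: offset=3, length=3 (matching 'cfd' starting at position 5)
LZ77 triple: (3, 3, 'c')


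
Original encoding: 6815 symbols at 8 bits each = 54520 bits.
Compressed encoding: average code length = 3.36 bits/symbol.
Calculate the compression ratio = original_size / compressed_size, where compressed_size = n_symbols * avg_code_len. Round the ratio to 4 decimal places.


original_size = n_symbols * orig_bits = 6815 * 8 = 54520 bits
compressed_size = n_symbols * avg_code_len = 6815 * 3.36 = 22898.4 bits
ratio = original_size / compressed_size = 54520 / 22898.4 = 2.381

Compression ratio = 2.381


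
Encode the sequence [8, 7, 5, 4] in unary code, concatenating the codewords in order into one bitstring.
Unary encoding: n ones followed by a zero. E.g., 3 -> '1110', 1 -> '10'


Encode each number as n ones followed by a terminating 0:
  8 -> 111111110 (9 bits)
  7 -> 11111110 (8 bits)
  5 -> 111110 (6 bits)
  4 -> 11110 (5 bits)
Total length = 9 + 8 + 6 + 5 = 28 bits.

Unary([8, 7, 5, 4]) = 1111111101111111011111011110 (28 bits)


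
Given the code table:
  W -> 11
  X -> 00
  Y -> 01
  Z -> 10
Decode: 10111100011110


Decoding:
10 -> Z
11 -> W
11 -> W
00 -> X
01 -> Y
11 -> W
10 -> Z


Result: ZWWXYWZ


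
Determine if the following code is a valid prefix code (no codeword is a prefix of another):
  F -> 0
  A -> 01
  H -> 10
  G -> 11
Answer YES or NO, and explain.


Checking each pair (does one codeword prefix another?):
  F='0' vs A='01': prefix -- VIOLATION

NO -- this is NOT a valid prefix code. F (0) is a prefix of A (01).


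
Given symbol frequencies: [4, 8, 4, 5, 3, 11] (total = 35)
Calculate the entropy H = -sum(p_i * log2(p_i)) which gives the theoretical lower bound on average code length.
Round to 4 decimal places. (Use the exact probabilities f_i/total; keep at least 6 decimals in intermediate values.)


Per-symbol terms -p_i * log2(p_i) with p_i = f_i/35:
  p = 4/35 = 0.114286: log2(p) = -3.129283, -p*log2(p) = 0.357632
  p = 8/35 = 0.228571: log2(p) = -2.129283, -p*log2(p) = 0.486693
  p = 4/35 = 0.114286: log2(p) = -3.129283, -p*log2(p) = 0.357632
  p = 5/35 = 0.142857: log2(p) = -2.807355, -p*log2(p) = 0.401051
  p = 3/35 = 0.085714: log2(p) = -3.544321, -p*log2(p) = 0.303799
  p = 11/35 = 0.314286: log2(p) = -1.669851, -p*log2(p) = 0.524810
H = 0.357632 + 0.486693 + 0.357632 + 0.401051 + 0.303799 + 0.524810 = 2.431617

H = 2.4316 bits/symbol


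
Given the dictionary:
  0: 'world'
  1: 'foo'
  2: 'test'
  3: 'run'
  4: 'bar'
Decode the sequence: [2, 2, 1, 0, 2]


Look up each index in the dictionary:
  2 -> 'test'
  2 -> 'test'
  1 -> 'foo'
  0 -> 'world'
  2 -> 'test'

Decoded: "test test foo world test"


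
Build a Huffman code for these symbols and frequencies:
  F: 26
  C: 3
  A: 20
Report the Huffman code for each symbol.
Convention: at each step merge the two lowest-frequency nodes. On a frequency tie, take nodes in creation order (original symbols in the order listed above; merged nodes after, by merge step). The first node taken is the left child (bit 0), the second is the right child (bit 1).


Huffman tree construction:
Step 1: Merge C(3) + A(20) = 23
Step 2: Merge (C+A)(23) + F(26) = 49
Read each symbol's code off the tree from the root (left child = 0, right child = 1).

Codes:
  F: 1 (length 1)
  C: 00 (length 2)
  A: 01 (length 2)
Average code length: 72/49 = 1.4694 bits/symbol


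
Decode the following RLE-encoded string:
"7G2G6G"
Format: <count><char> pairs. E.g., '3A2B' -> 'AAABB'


Expanding each <count><char> pair:
  7G -> 'GGGGGGG'
  2G -> 'GG'
  6G -> 'GGGGGG'

Decoded = GGGGGGGGGGGGGGG


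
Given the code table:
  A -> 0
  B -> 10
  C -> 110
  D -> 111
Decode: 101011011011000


Decoding:
10 -> B
10 -> B
110 -> C
110 -> C
110 -> C
0 -> A
0 -> A


Result: BBCCCAA


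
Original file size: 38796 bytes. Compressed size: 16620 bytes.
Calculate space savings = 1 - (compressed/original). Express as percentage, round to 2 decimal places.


ratio = compressed/original = 16620/38796 = 0.428395
savings = 1 - ratio = 1 - 0.428395 = 0.571605
as a percentage: 0.571605 * 100 = 57.16%

Space savings = 1 - 16620/38796 = 57.16%


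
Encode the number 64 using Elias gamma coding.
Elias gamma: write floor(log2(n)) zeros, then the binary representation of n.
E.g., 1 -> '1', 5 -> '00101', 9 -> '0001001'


num_bits = floor(log2(64)) + 1 = 7
leading_zeros = num_bits - 1 = 6
binary(64) = 1000000

Elias gamma(64) = '000000' + '1000000' = 0000001000000 (13 bits)


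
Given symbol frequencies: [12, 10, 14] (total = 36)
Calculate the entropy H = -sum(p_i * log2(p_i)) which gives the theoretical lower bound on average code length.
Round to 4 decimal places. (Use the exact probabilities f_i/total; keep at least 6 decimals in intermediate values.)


Per-symbol terms -p_i * log2(p_i) with p_i = f_i/36:
  p = 12/36 = 0.333333: log2(p) = -1.584963, -p*log2(p) = 0.528321
  p = 10/36 = 0.277778: log2(p) = -1.847997, -p*log2(p) = 0.513332
  p = 14/36 = 0.388889: log2(p) = -1.362570, -p*log2(p) = 0.529888
H = 0.528321 + 0.513332 + 0.529888 = 1.571541

H = 1.5715 bits/symbol


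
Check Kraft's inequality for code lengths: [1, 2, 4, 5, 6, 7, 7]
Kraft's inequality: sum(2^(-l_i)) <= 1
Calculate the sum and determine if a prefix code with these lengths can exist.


Sum = 2^(-1) + 2^(-2) + 2^(-4) + 2^(-5) + 2^(-6) + 2^(-7) + 2^(-7)
    = 0.5 + 0.25 + 0.0625 + 0.03125 + 0.015625 + 0.0078125 + 0.0078125
    = 112/128 = 0.875
Since 0.875 <= 1, Kraft's inequality IS satisfied.
A prefix code with these lengths CAN exist.

Kraft sum = 0.875. Satisfied.


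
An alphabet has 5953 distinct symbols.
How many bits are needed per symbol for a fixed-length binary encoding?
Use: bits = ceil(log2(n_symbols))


log2(5953) = 12.5394
Bracket: 2^12 = 4096 < 5953 <= 2^13 = 8192
So ceil(log2(5953)) = 13

bits = ceil(log2(5953)) = ceil(12.5394) = 13 bits


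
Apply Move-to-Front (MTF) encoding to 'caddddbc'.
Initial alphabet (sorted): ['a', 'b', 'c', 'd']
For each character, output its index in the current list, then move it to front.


MTF encoding:
'c': index 2 in ['a', 'b', 'c', 'd'] -> ['c', 'a', 'b', 'd']
'a': index 1 in ['c', 'a', 'b', 'd'] -> ['a', 'c', 'b', 'd']
'd': index 3 in ['a', 'c', 'b', 'd'] -> ['d', 'a', 'c', 'b']
'd': index 0 in ['d', 'a', 'c', 'b'] -> ['d', 'a', 'c', 'b']
'd': index 0 in ['d', 'a', 'c', 'b'] -> ['d', 'a', 'c', 'b']
'd': index 0 in ['d', 'a', 'c', 'b'] -> ['d', 'a', 'c', 'b']
'b': index 3 in ['d', 'a', 'c', 'b'] -> ['b', 'd', 'a', 'c']
'c': index 3 in ['b', 'd', 'a', 'c'] -> ['c', 'b', 'd', 'a']


Output: [2, 1, 3, 0, 0, 0, 3, 3]


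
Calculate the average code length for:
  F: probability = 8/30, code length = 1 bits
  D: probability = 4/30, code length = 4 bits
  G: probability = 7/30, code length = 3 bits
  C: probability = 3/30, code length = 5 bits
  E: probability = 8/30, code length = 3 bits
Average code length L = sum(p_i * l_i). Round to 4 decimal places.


Weighted contributions p_i * l_i:
  F: (8/30) * 1 = 8/30
  D: (4/30) * 4 = 16/30
  G: (7/30) * 3 = 21/30
  C: (3/30) * 5 = 15/30
  E: (8/30) * 3 = 24/30
Sum = (8 + 16 + 21 + 15 + 24)/30 = 84/30

L = 84/30 = 2.8000 bits/symbol


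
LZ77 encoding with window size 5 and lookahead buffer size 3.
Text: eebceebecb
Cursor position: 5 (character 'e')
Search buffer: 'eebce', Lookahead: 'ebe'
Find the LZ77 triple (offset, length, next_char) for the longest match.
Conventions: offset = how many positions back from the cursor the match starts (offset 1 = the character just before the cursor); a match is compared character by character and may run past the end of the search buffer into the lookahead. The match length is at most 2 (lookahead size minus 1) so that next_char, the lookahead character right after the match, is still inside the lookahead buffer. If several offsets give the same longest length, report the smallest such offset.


Try each offset into the search buffer:
  offset=1 (pos 4, char 'e'): match length 1
  offset=2 (pos 3, char 'c'): match length 0
  offset=3 (pos 2, char 'b'): match length 0
  offset=4 (pos 1, char 'e'): match length 2
  offset=5 (pos 0, char 'e'): match length 1
Longest match has length 2 at offset 4.
next_char = character at position 5 + 2 = 7 -> 'e'

Best match: offset=4, length=2 (matching 'eb' starting at position 1)
LZ77 triple: (4, 2, 'e')


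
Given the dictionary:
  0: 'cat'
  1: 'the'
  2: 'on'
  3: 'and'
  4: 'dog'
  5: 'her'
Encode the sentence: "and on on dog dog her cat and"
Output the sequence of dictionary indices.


Look up each word in the dictionary:
  'and' -> 3
  'on' -> 2
  'on' -> 2
  'dog' -> 4
  'dog' -> 4
  'her' -> 5
  'cat' -> 0
  'and' -> 3

Encoded: [3, 2, 2, 4, 4, 5, 0, 3]


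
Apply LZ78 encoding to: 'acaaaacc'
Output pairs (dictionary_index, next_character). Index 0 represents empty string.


LZ78 encoding steps:
Dictionary: {0: ''}
Step 1: w='' (idx 0), next='a' -> output (0, 'a'), add 'a' as idx 1
Step 2: w='' (idx 0), next='c' -> output (0, 'c'), add 'c' as idx 2
Step 3: w='a' (idx 1), next='a' -> output (1, 'a'), add 'aa' as idx 3
Step 4: w='aa' (idx 3), next='c' -> output (3, 'c'), add 'aac' as idx 4
Step 5: w='c' (idx 2), end of input -> output (2, '')


Encoded: [(0, 'a'), (0, 'c'), (1, 'a'), (3, 'c'), (2, '')]


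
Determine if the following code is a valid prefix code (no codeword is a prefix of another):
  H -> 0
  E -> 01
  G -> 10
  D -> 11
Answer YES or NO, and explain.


Checking each pair (does one codeword prefix another?):
  H='0' vs E='01': prefix -- VIOLATION

NO -- this is NOT a valid prefix code. H (0) is a prefix of E (01).


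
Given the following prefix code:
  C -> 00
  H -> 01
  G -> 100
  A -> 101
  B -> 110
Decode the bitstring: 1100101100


Decoding step by step:
Bits 110 -> B
Bits 01 -> H
Bits 01 -> H
Bits 100 -> G


Decoded message: BHHG


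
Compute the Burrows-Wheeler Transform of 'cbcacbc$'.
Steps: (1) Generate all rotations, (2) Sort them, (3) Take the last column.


Rotations (sorted):
  0: $cbcacbc -> last char: c
  1: acbc$cbc -> last char: c
  2: bc$cbcac -> last char: c
  3: bcacbc$c -> last char: c
  4: c$cbcacb -> last char: b
  5: cacbc$cb -> last char: b
  6: cbc$cbca -> last char: a
  7: cbcacbc$ -> last char: $


BWT = ccccbba$


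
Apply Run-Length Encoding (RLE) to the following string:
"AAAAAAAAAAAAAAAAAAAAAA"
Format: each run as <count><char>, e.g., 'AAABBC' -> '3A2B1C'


Scanning runs left to right:
  i=0: run of 'A' x 22 -> '22A'

RLE = 22A


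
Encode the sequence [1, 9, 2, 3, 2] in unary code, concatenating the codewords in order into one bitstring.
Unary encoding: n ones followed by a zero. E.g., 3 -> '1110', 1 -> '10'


Encode each number as n ones followed by a terminating 0:
  1 -> 10 (2 bits)
  9 -> 1111111110 (10 bits)
  2 -> 110 (3 bits)
  3 -> 1110 (4 bits)
  2 -> 110 (3 bits)
Total length = 2 + 10 + 3 + 4 + 3 = 22 bits.

Unary([1, 9, 2, 3, 2]) = 1011111111101101110110 (22 bits)


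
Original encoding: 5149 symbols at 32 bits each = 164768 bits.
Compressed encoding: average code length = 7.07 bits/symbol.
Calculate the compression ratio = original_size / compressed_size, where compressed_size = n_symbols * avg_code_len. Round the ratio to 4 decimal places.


original_size = n_symbols * orig_bits = 5149 * 32 = 164768 bits
compressed_size = n_symbols * avg_code_len = 5149 * 7.07 = 36403.43 bits
ratio = original_size / compressed_size = 164768 / 36403.43 = 4.5262

Compression ratio = 4.5262


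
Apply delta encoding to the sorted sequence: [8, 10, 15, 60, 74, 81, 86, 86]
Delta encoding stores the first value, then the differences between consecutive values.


First value: 8
Deltas:
  10 - 8 = 2
  15 - 10 = 5
  60 - 15 = 45
  74 - 60 = 14
  81 - 74 = 7
  86 - 81 = 5
  86 - 86 = 0


Delta encoded: [8, 2, 5, 45, 14, 7, 5, 0]


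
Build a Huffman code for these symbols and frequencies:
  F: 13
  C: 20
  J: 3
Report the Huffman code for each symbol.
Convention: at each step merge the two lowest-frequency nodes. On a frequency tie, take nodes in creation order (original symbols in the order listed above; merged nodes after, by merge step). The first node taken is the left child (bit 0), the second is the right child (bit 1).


Huffman tree construction:
Step 1: Merge J(3) + F(13) = 16
Step 2: Merge (J+F)(16) + C(20) = 36
Read each symbol's code off the tree from the root (left child = 0, right child = 1).

Codes:
  F: 01 (length 2)
  C: 1 (length 1)
  J: 00 (length 2)
Average code length: 52/36 = 1.4444 bits/symbol


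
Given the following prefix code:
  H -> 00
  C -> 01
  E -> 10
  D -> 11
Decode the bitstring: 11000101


Decoding step by step:
Bits 11 -> D
Bits 00 -> H
Bits 01 -> C
Bits 01 -> C


Decoded message: DHCC


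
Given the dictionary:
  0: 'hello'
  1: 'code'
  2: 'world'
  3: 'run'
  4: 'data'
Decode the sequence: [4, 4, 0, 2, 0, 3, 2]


Look up each index in the dictionary:
  4 -> 'data'
  4 -> 'data'
  0 -> 'hello'
  2 -> 'world'
  0 -> 'hello'
  3 -> 'run'
  2 -> 'world'

Decoded: "data data hello world hello run world"


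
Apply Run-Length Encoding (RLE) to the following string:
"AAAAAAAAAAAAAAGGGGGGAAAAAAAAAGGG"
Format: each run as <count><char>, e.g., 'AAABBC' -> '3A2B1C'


Scanning runs left to right:
  i=0: run of 'A' x 14 -> '14A'
  i=14: run of 'G' x 6 -> '6G'
  i=20: run of 'A' x 9 -> '9A'
  i=29: run of 'G' x 3 -> '3G'

RLE = 14A6G9A3G


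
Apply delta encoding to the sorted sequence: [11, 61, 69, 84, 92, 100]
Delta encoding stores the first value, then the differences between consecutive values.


First value: 11
Deltas:
  61 - 11 = 50
  69 - 61 = 8
  84 - 69 = 15
  92 - 84 = 8
  100 - 92 = 8


Delta encoded: [11, 50, 8, 15, 8, 8]


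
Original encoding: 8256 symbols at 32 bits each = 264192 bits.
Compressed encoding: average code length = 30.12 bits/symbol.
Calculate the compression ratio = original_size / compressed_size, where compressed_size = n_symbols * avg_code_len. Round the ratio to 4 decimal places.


original_size = n_symbols * orig_bits = 8256 * 32 = 264192 bits
compressed_size = n_symbols * avg_code_len = 8256 * 30.12 = 248670.72 bits
ratio = original_size / compressed_size = 264192 / 248670.72 = 1.0624

Compression ratio = 1.0624


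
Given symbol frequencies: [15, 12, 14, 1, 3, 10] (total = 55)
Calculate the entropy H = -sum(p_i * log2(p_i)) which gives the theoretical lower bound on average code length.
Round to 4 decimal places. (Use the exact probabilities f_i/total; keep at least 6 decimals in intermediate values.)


Per-symbol terms -p_i * log2(p_i) with p_i = f_i/55:
  p = 15/55 = 0.272727: log2(p) = -1.874469, -p*log2(p) = 0.511219
  p = 12/55 = 0.218182: log2(p) = -2.196397, -p*log2(p) = 0.479214
  p = 14/55 = 0.254545: log2(p) = -1.974005, -p*log2(p) = 0.502474
  p = 1/55 = 0.018182: log2(p) = -5.781360, -p*log2(p) = 0.105116
  p = 3/55 = 0.054545: log2(p) = -4.196397, -p*log2(p) = 0.228894
  p = 10/55 = 0.181818: log2(p) = -2.459432, -p*log2(p) = 0.447169
H = 0.511219 + 0.479214 + 0.502474 + 0.105116 + 0.228894 + 0.447169 = 2.274086

H = 2.2741 bits/symbol


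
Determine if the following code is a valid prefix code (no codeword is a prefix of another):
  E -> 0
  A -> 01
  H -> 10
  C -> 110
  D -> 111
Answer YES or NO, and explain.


Checking each pair (does one codeword prefix another?):
  E='0' vs A='01': prefix -- VIOLATION

NO -- this is NOT a valid prefix code. E (0) is a prefix of A (01).


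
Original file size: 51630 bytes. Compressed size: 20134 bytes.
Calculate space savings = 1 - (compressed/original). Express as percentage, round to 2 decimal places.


ratio = compressed/original = 20134/51630 = 0.389967
savings = 1 - ratio = 1 - 0.389967 = 0.610033
as a percentage: 0.610033 * 100 = 61.0%

Space savings = 1 - 20134/51630 = 61.0%


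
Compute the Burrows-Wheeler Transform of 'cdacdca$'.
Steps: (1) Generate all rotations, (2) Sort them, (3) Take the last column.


Rotations (sorted):
  0: $cdacdca -> last char: a
  1: a$cdacdc -> last char: c
  2: acdca$cd -> last char: d
  3: ca$cdacd -> last char: d
  4: cdacdca$ -> last char: $
  5: cdca$cda -> last char: a
  6: dacdca$c -> last char: c
  7: dca$cdac -> last char: c


BWT = acdd$acc


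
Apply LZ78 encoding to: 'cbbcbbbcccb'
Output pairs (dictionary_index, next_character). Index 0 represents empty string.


LZ78 encoding steps:
Dictionary: {0: ''}
Step 1: w='' (idx 0), next='c' -> output (0, 'c'), add 'c' as idx 1
Step 2: w='' (idx 0), next='b' -> output (0, 'b'), add 'b' as idx 2
Step 3: w='b' (idx 2), next='c' -> output (2, 'c'), add 'bc' as idx 3
Step 4: w='b' (idx 2), next='b' -> output (2, 'b'), add 'bb' as idx 4
Step 5: w='bc' (idx 3), next='c' -> output (3, 'c'), add 'bcc' as idx 5
Step 6: w='c' (idx 1), next='b' -> output (1, 'b'), add 'cb' as idx 6


Encoded: [(0, 'c'), (0, 'b'), (2, 'c'), (2, 'b'), (3, 'c'), (1, 'b')]


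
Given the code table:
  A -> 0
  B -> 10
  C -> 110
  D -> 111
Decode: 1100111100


Decoding:
110 -> C
0 -> A
111 -> D
10 -> B
0 -> A


Result: CADBA


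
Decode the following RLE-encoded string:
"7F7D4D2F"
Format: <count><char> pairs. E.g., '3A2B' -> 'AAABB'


Expanding each <count><char> pair:
  7F -> 'FFFFFFF'
  7D -> 'DDDDDDD'
  4D -> 'DDDD'
  2F -> 'FF'

Decoded = FFFFFFFDDDDDDDDDDDFF


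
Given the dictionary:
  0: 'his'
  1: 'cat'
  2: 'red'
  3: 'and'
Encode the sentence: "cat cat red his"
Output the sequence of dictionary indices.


Look up each word in the dictionary:
  'cat' -> 1
  'cat' -> 1
  'red' -> 2
  'his' -> 0

Encoded: [1, 1, 2, 0]


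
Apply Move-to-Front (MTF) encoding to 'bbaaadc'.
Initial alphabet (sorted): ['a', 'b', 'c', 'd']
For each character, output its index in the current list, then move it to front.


MTF encoding:
'b': index 1 in ['a', 'b', 'c', 'd'] -> ['b', 'a', 'c', 'd']
'b': index 0 in ['b', 'a', 'c', 'd'] -> ['b', 'a', 'c', 'd']
'a': index 1 in ['b', 'a', 'c', 'd'] -> ['a', 'b', 'c', 'd']
'a': index 0 in ['a', 'b', 'c', 'd'] -> ['a', 'b', 'c', 'd']
'a': index 0 in ['a', 'b', 'c', 'd'] -> ['a', 'b', 'c', 'd']
'd': index 3 in ['a', 'b', 'c', 'd'] -> ['d', 'a', 'b', 'c']
'c': index 3 in ['d', 'a', 'b', 'c'] -> ['c', 'd', 'a', 'b']


Output: [1, 0, 1, 0, 0, 3, 3]


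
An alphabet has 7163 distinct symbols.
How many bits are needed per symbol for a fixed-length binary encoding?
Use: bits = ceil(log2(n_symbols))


log2(7163) = 12.8063
Bracket: 2^12 = 4096 < 7163 <= 2^13 = 8192
So ceil(log2(7163)) = 13

bits = ceil(log2(7163)) = ceil(12.8063) = 13 bits


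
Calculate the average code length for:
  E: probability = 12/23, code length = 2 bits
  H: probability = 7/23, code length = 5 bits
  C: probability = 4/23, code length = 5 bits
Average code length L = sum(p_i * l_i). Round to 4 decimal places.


Weighted contributions p_i * l_i:
  E: (12/23) * 2 = 24/23
  H: (7/23) * 5 = 35/23
  C: (4/23) * 5 = 20/23
Sum = (24 + 35 + 20)/23 = 79/23

L = 79/23 = 3.4348 bits/symbol


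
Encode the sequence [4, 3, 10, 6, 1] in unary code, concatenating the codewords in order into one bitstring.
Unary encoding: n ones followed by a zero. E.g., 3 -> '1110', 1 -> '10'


Encode each number as n ones followed by a terminating 0:
  4 -> 11110 (5 bits)
  3 -> 1110 (4 bits)
  10 -> 11111111110 (11 bits)
  6 -> 1111110 (7 bits)
  1 -> 10 (2 bits)
Total length = 5 + 4 + 11 + 7 + 2 = 29 bits.

Unary([4, 3, 10, 6, 1]) = 11110111011111111110111111010 (29 bits)


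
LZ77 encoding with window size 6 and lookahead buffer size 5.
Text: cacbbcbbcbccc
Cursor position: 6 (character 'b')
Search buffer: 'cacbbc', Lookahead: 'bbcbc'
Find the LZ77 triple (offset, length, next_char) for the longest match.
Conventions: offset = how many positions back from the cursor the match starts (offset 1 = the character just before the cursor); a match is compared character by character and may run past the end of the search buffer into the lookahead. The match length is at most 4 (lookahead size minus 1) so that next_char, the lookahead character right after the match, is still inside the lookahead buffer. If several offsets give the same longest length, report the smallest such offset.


Try each offset into the search buffer:
  offset=1 (pos 5, char 'c'): match length 0
  offset=2 (pos 4, char 'b'): match length 1
  offset=3 (pos 3, char 'b'): match length 4
  offset=4 (pos 2, char 'c'): match length 0
  offset=5 (pos 1, char 'a'): match length 0
  offset=6 (pos 0, char 'c'): match length 0
Longest match has length 4 at offset 3.
next_char = character at position 6 + 4 = 10 -> 'c'

Best match: offset=3, length=4 (matching 'bbcb' starting at position 3)
LZ77 triple: (3, 4, 'c')


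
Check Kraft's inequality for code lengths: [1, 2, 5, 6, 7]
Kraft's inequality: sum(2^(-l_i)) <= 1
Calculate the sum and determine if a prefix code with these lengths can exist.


Sum = 2^(-1) + 2^(-2) + 2^(-5) + 2^(-6) + 2^(-7)
    = 0.5 + 0.25 + 0.03125 + 0.015625 + 0.0078125
    = 103/128 = 0.8046875
Since 0.8046875 <= 1, Kraft's inequality IS satisfied.
A prefix code with these lengths CAN exist.

Kraft sum = 0.8046875. Satisfied.


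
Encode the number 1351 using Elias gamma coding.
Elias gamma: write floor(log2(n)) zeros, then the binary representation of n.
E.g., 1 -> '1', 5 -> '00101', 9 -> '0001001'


num_bits = floor(log2(1351)) + 1 = 11
leading_zeros = num_bits - 1 = 10
binary(1351) = 10101000111

Elias gamma(1351) = '0000000000' + '10101000111' = 000000000010101000111 (21 bits)


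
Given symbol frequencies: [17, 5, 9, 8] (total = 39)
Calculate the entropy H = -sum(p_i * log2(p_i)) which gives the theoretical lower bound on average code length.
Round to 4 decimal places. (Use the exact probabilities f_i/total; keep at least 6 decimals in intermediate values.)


Per-symbol terms -p_i * log2(p_i) with p_i = f_i/39:
  p = 17/39 = 0.435897: log2(p) = -1.197939, -p*log2(p) = 0.522179
  p = 5/39 = 0.128205: log2(p) = -2.963474, -p*log2(p) = 0.379933
  p = 9/39 = 0.230769: log2(p) = -2.115477, -p*log2(p) = 0.488187
  p = 8/39 = 0.205128: log2(p) = -2.285402, -p*log2(p) = 0.468800
H = 0.522179 + 0.379933 + 0.488187 + 0.468800 = 1.859099

H = 1.8591 bits/symbol


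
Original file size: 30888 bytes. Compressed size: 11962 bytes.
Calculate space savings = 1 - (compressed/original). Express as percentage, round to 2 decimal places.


ratio = compressed/original = 11962/30888 = 0.38727
savings = 1 - ratio = 1 - 0.38727 = 0.61273
as a percentage: 0.61273 * 100 = 61.27%

Space savings = 1 - 11962/30888 = 61.27%


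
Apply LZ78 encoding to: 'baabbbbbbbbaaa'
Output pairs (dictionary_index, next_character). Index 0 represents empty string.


LZ78 encoding steps:
Dictionary: {0: ''}
Step 1: w='' (idx 0), next='b' -> output (0, 'b'), add 'b' as idx 1
Step 2: w='' (idx 0), next='a' -> output (0, 'a'), add 'a' as idx 2
Step 3: w='a' (idx 2), next='b' -> output (2, 'b'), add 'ab' as idx 3
Step 4: w='b' (idx 1), next='b' -> output (1, 'b'), add 'bb' as idx 4
Step 5: w='bb' (idx 4), next='b' -> output (4, 'b'), add 'bbb' as idx 5
Step 6: w='bb' (idx 4), next='a' -> output (4, 'a'), add 'bba' as idx 6
Step 7: w='a' (idx 2), next='a' -> output (2, 'a'), add 'aa' as idx 7


Encoded: [(0, 'b'), (0, 'a'), (2, 'b'), (1, 'b'), (4, 'b'), (4, 'a'), (2, 'a')]


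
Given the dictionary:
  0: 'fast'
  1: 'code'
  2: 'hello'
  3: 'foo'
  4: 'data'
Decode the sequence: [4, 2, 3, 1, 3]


Look up each index in the dictionary:
  4 -> 'data'
  2 -> 'hello'
  3 -> 'foo'
  1 -> 'code'
  3 -> 'foo'

Decoded: "data hello foo code foo"


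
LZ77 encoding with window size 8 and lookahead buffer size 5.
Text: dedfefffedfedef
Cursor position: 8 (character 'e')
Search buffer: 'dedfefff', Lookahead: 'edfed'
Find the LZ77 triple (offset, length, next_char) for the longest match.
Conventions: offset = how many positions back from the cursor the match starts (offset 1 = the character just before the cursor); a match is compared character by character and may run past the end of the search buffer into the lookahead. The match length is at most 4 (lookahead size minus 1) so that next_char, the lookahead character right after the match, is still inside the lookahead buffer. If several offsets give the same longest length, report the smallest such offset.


Try each offset into the search buffer:
  offset=1 (pos 7, char 'f'): match length 0
  offset=2 (pos 6, char 'f'): match length 0
  offset=3 (pos 5, char 'f'): match length 0
  offset=4 (pos 4, char 'e'): match length 1
  offset=5 (pos 3, char 'f'): match length 0
  offset=6 (pos 2, char 'd'): match length 0
  offset=7 (pos 1, char 'e'): match length 4
  offset=8 (pos 0, char 'd'): match length 0
Longest match has length 4 at offset 7.
next_char = character at position 8 + 4 = 12 -> 'd'

Best match: offset=7, length=4 (matching 'edfe' starting at position 1)
LZ77 triple: (7, 4, 'd')


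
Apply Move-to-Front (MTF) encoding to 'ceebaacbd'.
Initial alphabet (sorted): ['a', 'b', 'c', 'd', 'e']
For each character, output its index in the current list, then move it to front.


MTF encoding:
'c': index 2 in ['a', 'b', 'c', 'd', 'e'] -> ['c', 'a', 'b', 'd', 'e']
'e': index 4 in ['c', 'a', 'b', 'd', 'e'] -> ['e', 'c', 'a', 'b', 'd']
'e': index 0 in ['e', 'c', 'a', 'b', 'd'] -> ['e', 'c', 'a', 'b', 'd']
'b': index 3 in ['e', 'c', 'a', 'b', 'd'] -> ['b', 'e', 'c', 'a', 'd']
'a': index 3 in ['b', 'e', 'c', 'a', 'd'] -> ['a', 'b', 'e', 'c', 'd']
'a': index 0 in ['a', 'b', 'e', 'c', 'd'] -> ['a', 'b', 'e', 'c', 'd']
'c': index 3 in ['a', 'b', 'e', 'c', 'd'] -> ['c', 'a', 'b', 'e', 'd']
'b': index 2 in ['c', 'a', 'b', 'e', 'd'] -> ['b', 'c', 'a', 'e', 'd']
'd': index 4 in ['b', 'c', 'a', 'e', 'd'] -> ['d', 'b', 'c', 'a', 'e']


Output: [2, 4, 0, 3, 3, 0, 3, 2, 4]


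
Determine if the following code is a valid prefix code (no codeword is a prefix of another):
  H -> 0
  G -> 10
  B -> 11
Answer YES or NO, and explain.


Checking each pair (does one codeword prefix another?):
  H='0' vs G='10': no prefix
  H='0' vs B='11': no prefix
  G='10' vs H='0': no prefix
  G='10' vs B='11': no prefix
  B='11' vs H='0': no prefix
  B='11' vs G='10': no prefix
No violation found over all pairs.

YES -- this is a valid prefix code. No codeword is a prefix of any other codeword.


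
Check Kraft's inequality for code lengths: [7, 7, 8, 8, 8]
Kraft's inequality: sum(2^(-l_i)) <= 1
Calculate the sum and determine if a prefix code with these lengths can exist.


Sum = 2^(-7) + 2^(-7) + 2^(-8) + 2^(-8) + 2^(-8)
    = 0.0078125 + 0.0078125 + 0.00390625 + 0.00390625 + 0.00390625
    = 7/256 = 0.02734375
Since 0.02734375 <= 1, Kraft's inequality IS satisfied.
A prefix code with these lengths CAN exist.

Kraft sum = 0.02734375. Satisfied.


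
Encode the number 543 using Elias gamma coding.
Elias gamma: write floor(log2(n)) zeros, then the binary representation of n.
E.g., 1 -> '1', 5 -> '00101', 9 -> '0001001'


num_bits = floor(log2(543)) + 1 = 10
leading_zeros = num_bits - 1 = 9
binary(543) = 1000011111

Elias gamma(543) = '000000000' + '1000011111' = 0000000001000011111 (19 bits)


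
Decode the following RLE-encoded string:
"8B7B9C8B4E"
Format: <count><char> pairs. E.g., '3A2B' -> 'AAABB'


Expanding each <count><char> pair:
  8B -> 'BBBBBBBB'
  7B -> 'BBBBBBB'
  9C -> 'CCCCCCCCC'
  8B -> 'BBBBBBBB'
  4E -> 'EEEE'

Decoded = BBBBBBBBBBBBBBBCCCCCCCCCBBBBBBBBEEEE


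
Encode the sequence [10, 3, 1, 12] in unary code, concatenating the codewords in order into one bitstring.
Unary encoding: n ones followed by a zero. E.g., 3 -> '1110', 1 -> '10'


Encode each number as n ones followed by a terminating 0:
  10 -> 11111111110 (11 bits)
  3 -> 1110 (4 bits)
  1 -> 10 (2 bits)
  12 -> 1111111111110 (13 bits)
Total length = 11 + 4 + 2 + 13 = 30 bits.

Unary([10, 3, 1, 12]) = 111111111101110101111111111110 (30 bits)


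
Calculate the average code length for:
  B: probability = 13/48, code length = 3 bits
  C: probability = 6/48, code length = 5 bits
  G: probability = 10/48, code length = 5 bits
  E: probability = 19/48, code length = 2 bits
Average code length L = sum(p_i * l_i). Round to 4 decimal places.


Weighted contributions p_i * l_i:
  B: (13/48) * 3 = 39/48
  C: (6/48) * 5 = 30/48
  G: (10/48) * 5 = 50/48
  E: (19/48) * 2 = 38/48
Sum = (39 + 30 + 50 + 38)/48 = 157/48

L = 157/48 = 3.2708 bits/symbol


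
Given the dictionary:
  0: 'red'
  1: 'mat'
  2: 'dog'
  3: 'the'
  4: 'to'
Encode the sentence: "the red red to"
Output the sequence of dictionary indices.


Look up each word in the dictionary:
  'the' -> 3
  'red' -> 0
  'red' -> 0
  'to' -> 4

Encoded: [3, 0, 0, 4]


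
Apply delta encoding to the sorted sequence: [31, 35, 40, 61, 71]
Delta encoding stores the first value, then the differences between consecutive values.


First value: 31
Deltas:
  35 - 31 = 4
  40 - 35 = 5
  61 - 40 = 21
  71 - 61 = 10


Delta encoded: [31, 4, 5, 21, 10]


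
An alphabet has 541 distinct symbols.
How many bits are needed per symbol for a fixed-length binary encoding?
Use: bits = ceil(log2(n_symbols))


log2(541) = 9.0795
Bracket: 2^9 = 512 < 541 <= 2^10 = 1024
So ceil(log2(541)) = 10

bits = ceil(log2(541)) = ceil(9.0795) = 10 bits


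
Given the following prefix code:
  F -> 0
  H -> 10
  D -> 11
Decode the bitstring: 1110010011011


Decoding step by step:
Bits 11 -> D
Bits 10 -> H
Bits 0 -> F
Bits 10 -> H
Bits 0 -> F
Bits 11 -> D
Bits 0 -> F
Bits 11 -> D


Decoded message: DHFHFDFD


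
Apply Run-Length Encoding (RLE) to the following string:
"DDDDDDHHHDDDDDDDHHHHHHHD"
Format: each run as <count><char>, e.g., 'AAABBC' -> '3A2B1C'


Scanning runs left to right:
  i=0: run of 'D' x 6 -> '6D'
  i=6: run of 'H' x 3 -> '3H'
  i=9: run of 'D' x 7 -> '7D'
  i=16: run of 'H' x 7 -> '7H'
  i=23: run of 'D' x 1 -> '1D'

RLE = 6D3H7D7H1D


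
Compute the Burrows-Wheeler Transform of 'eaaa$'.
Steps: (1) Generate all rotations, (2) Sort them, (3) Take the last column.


Rotations (sorted):
  0: $eaaa -> last char: a
  1: a$eaa -> last char: a
  2: aa$ea -> last char: a
  3: aaa$e -> last char: e
  4: eaaa$ -> last char: $


BWT = aaae$


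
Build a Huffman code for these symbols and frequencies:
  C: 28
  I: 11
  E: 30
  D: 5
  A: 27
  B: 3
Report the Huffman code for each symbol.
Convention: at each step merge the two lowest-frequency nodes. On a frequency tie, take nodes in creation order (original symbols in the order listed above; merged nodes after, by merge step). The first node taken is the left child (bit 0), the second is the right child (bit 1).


Huffman tree construction:
Step 1: Merge B(3) + D(5) = 8
Step 2: Merge (B+D)(8) + I(11) = 19
Step 3: Merge ((B+D)+I)(19) + A(27) = 46
Step 4: Merge C(28) + E(30) = 58
Step 5: Merge (((B+D)+I)+A)(46) + (C+E)(58) = 104
Read each symbol's code off the tree from the root (left child = 0, right child = 1).

Codes:
  C: 10 (length 2)
  I: 001 (length 3)
  E: 11 (length 2)
  D: 0001 (length 4)
  A: 01 (length 2)
  B: 0000 (length 4)
Average code length: 235/104 = 2.2596 bits/symbol


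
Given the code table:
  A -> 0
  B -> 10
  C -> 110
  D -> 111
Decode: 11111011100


Decoding:
111 -> D
110 -> C
111 -> D
0 -> A
0 -> A


Result: DCDAA


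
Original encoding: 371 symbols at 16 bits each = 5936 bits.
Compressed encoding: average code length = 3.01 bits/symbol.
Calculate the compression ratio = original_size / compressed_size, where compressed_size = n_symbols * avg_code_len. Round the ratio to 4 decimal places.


original_size = n_symbols * orig_bits = 371 * 16 = 5936 bits
compressed_size = n_symbols * avg_code_len = 371 * 3.01 = 1116.71 bits
ratio = original_size / compressed_size = 5936 / 1116.71 = 5.3156

Compression ratio = 5.3156


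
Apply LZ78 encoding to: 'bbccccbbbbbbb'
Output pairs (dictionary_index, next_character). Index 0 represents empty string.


LZ78 encoding steps:
Dictionary: {0: ''}
Step 1: w='' (idx 0), next='b' -> output (0, 'b'), add 'b' as idx 1
Step 2: w='b' (idx 1), next='c' -> output (1, 'c'), add 'bc' as idx 2
Step 3: w='' (idx 0), next='c' -> output (0, 'c'), add 'c' as idx 3
Step 4: w='c' (idx 3), next='c' -> output (3, 'c'), add 'cc' as idx 4
Step 5: w='b' (idx 1), next='b' -> output (1, 'b'), add 'bb' as idx 5
Step 6: w='bb' (idx 5), next='b' -> output (5, 'b'), add 'bbb' as idx 6
Step 7: w='bb' (idx 5), end of input -> output (5, '')


Encoded: [(0, 'b'), (1, 'c'), (0, 'c'), (3, 'c'), (1, 'b'), (5, 'b'), (5, '')]


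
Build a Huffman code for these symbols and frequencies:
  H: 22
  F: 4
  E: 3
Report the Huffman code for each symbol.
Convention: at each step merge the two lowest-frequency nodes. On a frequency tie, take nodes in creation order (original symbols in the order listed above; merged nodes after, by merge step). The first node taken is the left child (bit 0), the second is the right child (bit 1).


Huffman tree construction:
Step 1: Merge E(3) + F(4) = 7
Step 2: Merge (E+F)(7) + H(22) = 29
Read each symbol's code off the tree from the root (left child = 0, right child = 1).

Codes:
  H: 1 (length 1)
  F: 01 (length 2)
  E: 00 (length 2)
Average code length: 36/29 = 1.2414 bits/symbol
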